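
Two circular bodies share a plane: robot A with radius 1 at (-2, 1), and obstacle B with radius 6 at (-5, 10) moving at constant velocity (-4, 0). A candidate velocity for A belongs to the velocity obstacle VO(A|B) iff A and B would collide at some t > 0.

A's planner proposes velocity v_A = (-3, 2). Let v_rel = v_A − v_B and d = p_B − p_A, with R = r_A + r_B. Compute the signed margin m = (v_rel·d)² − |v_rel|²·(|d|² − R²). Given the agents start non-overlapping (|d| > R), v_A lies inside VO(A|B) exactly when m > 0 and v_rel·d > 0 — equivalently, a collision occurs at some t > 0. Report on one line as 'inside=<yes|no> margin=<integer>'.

d = (-3, 9),  |d|² = 90;  R = 1+6 = 7,  c = 90−7² = 41
v_rel = (1, 2),  |v_rel|² = 5;  v_rel·d = (1)·(-3) + (2)·(9) = 15
5·t² − 30·t + 41 = 0  ⇒  m = 15² − 5·41 = 20
m = 20 > 0,  v_rel·d = 15 > 0  ⇒  inside

inside=yes margin=20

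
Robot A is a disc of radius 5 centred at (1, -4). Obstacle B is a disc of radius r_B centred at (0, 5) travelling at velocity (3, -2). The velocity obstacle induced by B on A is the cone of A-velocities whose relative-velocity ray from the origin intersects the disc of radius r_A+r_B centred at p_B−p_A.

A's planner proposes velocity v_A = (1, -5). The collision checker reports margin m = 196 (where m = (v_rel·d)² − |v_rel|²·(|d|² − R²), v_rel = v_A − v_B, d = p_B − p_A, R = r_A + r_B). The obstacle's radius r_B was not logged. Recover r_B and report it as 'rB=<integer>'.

m = 196
d = (-1, 9);  v_rel = (-2, -3),  |v_rel|² = 13
v_rel×d = (-2)·(9) − (-3)·(-1) = -21
since m = R²·13 − (-21)²:  R² = (441 + 196) / 13 = 49
R = √49 = 7  ⇒  r_B = 7 − 5 = 2

rB=2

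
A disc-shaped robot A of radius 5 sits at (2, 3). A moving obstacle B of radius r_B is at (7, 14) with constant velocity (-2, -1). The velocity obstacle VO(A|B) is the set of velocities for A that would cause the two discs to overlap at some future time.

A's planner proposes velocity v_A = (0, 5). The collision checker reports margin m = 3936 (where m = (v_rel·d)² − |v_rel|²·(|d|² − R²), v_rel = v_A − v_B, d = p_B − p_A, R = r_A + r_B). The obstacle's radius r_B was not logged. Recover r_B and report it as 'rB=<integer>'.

m = 3936
d = (5, 11);  v_rel = (2, 6),  |v_rel|² = 40
v_rel×d = (2)·(11) − (6)·(5) = -8
since m = R²·40 − (-8)²:  R² = (64 + 3936) / 40 = 100
R = √100 = 10  ⇒  r_B = 10 − 5 = 5

rB=5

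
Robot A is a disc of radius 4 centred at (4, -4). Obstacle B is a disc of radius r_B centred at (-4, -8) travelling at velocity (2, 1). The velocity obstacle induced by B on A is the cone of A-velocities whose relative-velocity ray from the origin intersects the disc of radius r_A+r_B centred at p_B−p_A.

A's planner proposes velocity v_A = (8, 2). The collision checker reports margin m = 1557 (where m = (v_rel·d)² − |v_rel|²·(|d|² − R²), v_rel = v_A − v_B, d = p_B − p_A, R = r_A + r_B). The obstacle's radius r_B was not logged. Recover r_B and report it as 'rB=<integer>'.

m = 1557
d = (-8, -4);  v_rel = (6, 1),  |v_rel|² = 37
v_rel×d = (6)·(-4) − (1)·(-8) = -16
since m = R²·37 − (-16)²:  R² = (256 + 1557) / 37 = 49
R = √49 = 7  ⇒  r_B = 7 − 4 = 3

rB=3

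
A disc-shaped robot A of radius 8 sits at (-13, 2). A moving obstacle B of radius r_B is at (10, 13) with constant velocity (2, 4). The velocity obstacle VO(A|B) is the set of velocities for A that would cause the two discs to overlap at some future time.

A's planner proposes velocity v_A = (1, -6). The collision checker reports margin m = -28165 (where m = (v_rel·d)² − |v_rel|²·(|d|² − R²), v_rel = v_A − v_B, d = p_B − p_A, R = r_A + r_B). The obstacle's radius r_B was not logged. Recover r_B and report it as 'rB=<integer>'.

m = -28165
d = (23, 11);  v_rel = (-1, -10),  |v_rel|² = 101
v_rel×d = (-1)·(11) − (-10)·(23) = 219
since m = R²·101 − 219²:  R² = (47961 + -28165) / 101 = 196
R = √196 = 14  ⇒  r_B = 14 − 8 = 6

rB=6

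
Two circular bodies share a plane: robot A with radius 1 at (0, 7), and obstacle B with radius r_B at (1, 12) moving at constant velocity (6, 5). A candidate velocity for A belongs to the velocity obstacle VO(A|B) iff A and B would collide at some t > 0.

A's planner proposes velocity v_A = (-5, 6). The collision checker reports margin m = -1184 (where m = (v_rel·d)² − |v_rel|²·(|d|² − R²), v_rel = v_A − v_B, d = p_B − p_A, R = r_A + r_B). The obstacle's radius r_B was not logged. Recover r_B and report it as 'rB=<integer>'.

m = -1184
d = (1, 5);  v_rel = (-11, 1),  |v_rel|² = 122
v_rel×d = (-11)·(5) − (1)·(1) = -56
since m = R²·122 − (-56)²:  R² = (3136 + -1184) / 122 = 16
R = √16 = 4  ⇒  r_B = 4 − 1 = 3

rB=3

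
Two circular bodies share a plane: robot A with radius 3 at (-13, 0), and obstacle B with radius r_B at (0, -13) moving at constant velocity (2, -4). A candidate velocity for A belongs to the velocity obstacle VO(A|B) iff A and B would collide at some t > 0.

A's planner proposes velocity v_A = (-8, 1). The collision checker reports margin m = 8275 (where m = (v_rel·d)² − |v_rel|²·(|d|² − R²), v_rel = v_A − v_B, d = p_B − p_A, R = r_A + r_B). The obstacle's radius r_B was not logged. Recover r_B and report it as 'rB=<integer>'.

m = 8275
d = (13, -13);  v_rel = (-10, 5),  |v_rel|² = 125
v_rel×d = (-10)·(-13) − (5)·(13) = 65
since m = R²·125 − 65²:  R² = (4225 + 8275) / 125 = 100
R = √100 = 10  ⇒  r_B = 10 − 3 = 7

rB=7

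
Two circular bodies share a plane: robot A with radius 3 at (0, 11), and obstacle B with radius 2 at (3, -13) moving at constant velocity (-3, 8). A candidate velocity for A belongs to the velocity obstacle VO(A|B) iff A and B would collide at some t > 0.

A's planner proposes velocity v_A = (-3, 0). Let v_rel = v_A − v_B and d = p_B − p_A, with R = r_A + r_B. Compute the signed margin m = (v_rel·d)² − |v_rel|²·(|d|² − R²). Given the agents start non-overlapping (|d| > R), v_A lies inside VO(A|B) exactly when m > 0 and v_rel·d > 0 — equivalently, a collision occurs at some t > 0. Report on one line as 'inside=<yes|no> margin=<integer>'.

d = (3, -24),  |d|² = 585;  R = 3+2 = 5,  c = 585−5² = 560
v_rel = (0, -8),  |v_rel|² = 64;  v_rel·d = (0)·(3) + (-8)·(-24) = 192
64·t² − 384·t + 560 = 0  ⇒  m = 192² − 64·560 = 1024
m = 1024 > 0,  v_rel·d = 192 > 0  ⇒  inside

inside=yes margin=1024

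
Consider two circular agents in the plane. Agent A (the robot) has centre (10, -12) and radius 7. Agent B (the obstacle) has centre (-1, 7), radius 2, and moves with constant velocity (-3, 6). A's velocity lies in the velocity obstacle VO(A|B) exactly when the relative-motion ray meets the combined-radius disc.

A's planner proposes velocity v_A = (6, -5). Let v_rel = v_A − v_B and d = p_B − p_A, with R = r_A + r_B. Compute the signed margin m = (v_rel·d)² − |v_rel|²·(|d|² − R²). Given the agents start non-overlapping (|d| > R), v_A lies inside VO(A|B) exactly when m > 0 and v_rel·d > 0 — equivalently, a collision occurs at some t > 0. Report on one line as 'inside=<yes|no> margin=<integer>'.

d = (-11, 19),  |d|² = 482;  R = 7+2 = 9,  c = 482−9² = 401
v_rel = (9, -11),  |v_rel|² = 202;  v_rel·d = (9)·(-11) + (-11)·(19) = -308
202·t² + 616·t + 401 = 0  ⇒  m = (-308)² − 202·401 = 13862
m = 13862 > 0,  v_rel·d = -308 < 0  ⇒  outside

inside=no margin=13862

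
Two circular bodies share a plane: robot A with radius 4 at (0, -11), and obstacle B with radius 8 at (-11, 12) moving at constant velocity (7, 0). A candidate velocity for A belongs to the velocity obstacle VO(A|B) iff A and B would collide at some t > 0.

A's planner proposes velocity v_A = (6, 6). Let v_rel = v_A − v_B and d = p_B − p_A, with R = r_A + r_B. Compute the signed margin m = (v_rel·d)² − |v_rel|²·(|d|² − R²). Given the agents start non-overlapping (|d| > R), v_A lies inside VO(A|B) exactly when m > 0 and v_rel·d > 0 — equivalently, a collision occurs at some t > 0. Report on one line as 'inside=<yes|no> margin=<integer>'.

d = (-11, 23),  |d|² = 650;  R = 4+8 = 12,  c = 650−12² = 506
v_rel = (-1, 6),  |v_rel|² = 37;  v_rel·d = (-1)·(-11) + (6)·(23) = 149
37·t² − 298·t + 506 = 0  ⇒  m = 149² − 37·506 = 3479
m = 3479 > 0,  v_rel·d = 149 > 0  ⇒  inside

inside=yes margin=3479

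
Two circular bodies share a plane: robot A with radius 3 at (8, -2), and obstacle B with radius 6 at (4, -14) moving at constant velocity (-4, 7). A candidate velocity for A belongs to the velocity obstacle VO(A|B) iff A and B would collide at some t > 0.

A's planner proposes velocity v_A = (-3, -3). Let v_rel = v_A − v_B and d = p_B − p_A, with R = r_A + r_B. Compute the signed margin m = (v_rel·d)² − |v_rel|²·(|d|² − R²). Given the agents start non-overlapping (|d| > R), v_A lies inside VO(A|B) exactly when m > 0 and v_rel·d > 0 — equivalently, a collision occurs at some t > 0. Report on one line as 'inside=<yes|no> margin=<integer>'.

d = (-4, -12),  |d|² = 160;  R = 3+6 = 9,  c = 160−9² = 79
v_rel = (1, -10),  |v_rel|² = 101;  v_rel·d = (1)·(-4) + (-10)·(-12) = 116
101·t² − 232·t + 79 = 0  ⇒  m = 116² − 101·79 = 5477
m = 5477 > 0,  v_rel·d = 116 > 0  ⇒  inside

inside=yes margin=5477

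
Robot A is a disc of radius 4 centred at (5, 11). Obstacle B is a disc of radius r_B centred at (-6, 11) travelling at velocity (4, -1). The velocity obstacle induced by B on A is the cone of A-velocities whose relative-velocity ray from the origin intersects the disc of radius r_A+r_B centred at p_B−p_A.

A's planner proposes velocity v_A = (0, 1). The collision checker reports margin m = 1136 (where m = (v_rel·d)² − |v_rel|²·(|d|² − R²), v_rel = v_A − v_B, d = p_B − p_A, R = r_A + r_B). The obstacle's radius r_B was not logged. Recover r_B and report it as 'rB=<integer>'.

m = 1136
d = (-11, 0);  v_rel = (-4, 2),  |v_rel|² = 20
v_rel×d = (-4)·(0) − (2)·(-11) = 22
since m = R²·20 − 22²:  R² = (484 + 1136) / 20 = 81
R = √81 = 9  ⇒  r_B = 9 − 4 = 5

rB=5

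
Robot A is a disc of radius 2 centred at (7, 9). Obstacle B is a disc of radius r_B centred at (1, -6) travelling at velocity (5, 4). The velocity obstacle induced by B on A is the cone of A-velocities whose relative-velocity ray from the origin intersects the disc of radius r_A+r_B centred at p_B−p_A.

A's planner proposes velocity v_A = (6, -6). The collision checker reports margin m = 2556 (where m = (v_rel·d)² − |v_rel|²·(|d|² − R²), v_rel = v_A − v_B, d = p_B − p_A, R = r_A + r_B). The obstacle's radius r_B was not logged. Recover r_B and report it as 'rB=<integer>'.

m = 2556
d = (-6, -15);  v_rel = (1, -10),  |v_rel|² = 101
v_rel×d = (1)·(-15) − (-10)·(-6) = -75
since m = R²·101 − (-75)²:  R² = (5625 + 2556) / 101 = 81
R = √81 = 9  ⇒  r_B = 9 − 2 = 7

rB=7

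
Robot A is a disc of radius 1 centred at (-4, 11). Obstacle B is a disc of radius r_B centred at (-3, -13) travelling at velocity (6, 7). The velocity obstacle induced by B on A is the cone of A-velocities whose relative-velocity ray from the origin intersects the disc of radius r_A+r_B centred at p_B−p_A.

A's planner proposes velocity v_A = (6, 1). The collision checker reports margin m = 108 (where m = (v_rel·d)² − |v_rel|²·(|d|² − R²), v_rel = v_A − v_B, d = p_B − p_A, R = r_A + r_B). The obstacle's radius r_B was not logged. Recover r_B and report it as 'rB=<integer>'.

m = 108
d = (1, -24);  v_rel = (0, -6),  |v_rel|² = 36
v_rel×d = (0)·(-24) − (-6)·(1) = 6
since m = R²·36 − 6²:  R² = (36 + 108) / 36 = 4
R = √4 = 2  ⇒  r_B = 2 − 1 = 1

rB=1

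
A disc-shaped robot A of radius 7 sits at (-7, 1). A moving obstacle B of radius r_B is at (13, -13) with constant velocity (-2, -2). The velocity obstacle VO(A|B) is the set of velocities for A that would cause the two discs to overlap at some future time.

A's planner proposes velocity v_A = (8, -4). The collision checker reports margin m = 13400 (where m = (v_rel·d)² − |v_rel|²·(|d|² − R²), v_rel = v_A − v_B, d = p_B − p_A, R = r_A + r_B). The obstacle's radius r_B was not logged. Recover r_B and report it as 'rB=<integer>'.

m = 13400
d = (20, -14);  v_rel = (10, -2),  |v_rel|² = 104
v_rel×d = (10)·(-14) − (-2)·(20) = -100
since m = R²·104 − (-100)²:  R² = (10000 + 13400) / 104 = 225
R = √225 = 15  ⇒  r_B = 15 − 7 = 8

rB=8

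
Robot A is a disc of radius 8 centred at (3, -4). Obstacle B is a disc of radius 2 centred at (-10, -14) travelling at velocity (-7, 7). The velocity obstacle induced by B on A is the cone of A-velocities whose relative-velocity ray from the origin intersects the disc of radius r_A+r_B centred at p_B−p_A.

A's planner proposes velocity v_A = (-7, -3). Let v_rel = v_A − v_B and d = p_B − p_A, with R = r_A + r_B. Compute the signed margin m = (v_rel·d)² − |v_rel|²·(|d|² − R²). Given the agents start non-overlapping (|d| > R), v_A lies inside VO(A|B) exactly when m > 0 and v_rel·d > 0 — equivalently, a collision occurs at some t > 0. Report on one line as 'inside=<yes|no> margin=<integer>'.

d = (-13, -10),  |d|² = 269;  R = 8+2 = 10,  c = 269−10² = 169
v_rel = (0, -10),  |v_rel|² = 100;  v_rel·d = (0)·(-13) + (-10)·(-10) = 100
100·t² − 200·t + 169 = 0  ⇒  m = 100² − 100·169 = -6900
m = -6900 < 0,  v_rel·d = 100 > 0  ⇒  outside

inside=no margin=-6900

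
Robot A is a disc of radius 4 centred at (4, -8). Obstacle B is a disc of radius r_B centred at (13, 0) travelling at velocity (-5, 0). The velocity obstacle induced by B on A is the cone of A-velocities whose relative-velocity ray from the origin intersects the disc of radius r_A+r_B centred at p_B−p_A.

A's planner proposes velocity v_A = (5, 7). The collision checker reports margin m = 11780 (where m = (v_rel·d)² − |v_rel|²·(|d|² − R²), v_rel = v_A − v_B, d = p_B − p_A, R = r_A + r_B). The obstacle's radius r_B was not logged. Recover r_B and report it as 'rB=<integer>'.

m = 11780
d = (9, 8);  v_rel = (10, 7),  |v_rel|² = 149
v_rel×d = (10)·(8) − (7)·(9) = 17
since m = R²·149 − 17²:  R² = (289 + 11780) / 149 = 81
R = √81 = 9  ⇒  r_B = 9 − 4 = 5

rB=5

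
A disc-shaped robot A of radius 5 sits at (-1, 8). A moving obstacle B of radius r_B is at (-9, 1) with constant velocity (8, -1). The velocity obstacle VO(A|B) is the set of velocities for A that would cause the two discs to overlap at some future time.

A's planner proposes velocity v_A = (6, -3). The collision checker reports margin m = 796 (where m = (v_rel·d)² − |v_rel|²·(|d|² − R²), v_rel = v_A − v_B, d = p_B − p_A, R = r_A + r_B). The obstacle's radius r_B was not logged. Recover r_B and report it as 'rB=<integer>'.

m = 796
d = (-8, -7);  v_rel = (-2, -2),  |v_rel|² = 8
v_rel×d = (-2)·(-7) − (-2)·(-8) = -2
since m = R²·8 − (-2)²:  R² = (4 + 796) / 8 = 100
R = √100 = 10  ⇒  r_B = 10 − 5 = 5

rB=5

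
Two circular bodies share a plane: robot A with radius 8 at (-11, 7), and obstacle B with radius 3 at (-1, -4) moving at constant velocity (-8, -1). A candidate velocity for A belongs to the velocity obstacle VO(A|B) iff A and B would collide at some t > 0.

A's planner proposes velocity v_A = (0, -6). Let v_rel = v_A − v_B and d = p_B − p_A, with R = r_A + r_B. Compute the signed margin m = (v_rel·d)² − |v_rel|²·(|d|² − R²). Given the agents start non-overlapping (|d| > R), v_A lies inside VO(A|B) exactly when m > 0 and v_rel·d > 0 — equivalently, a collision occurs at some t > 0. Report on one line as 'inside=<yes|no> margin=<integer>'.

d = (10, -11),  |d|² = 221;  R = 8+3 = 11,  c = 221−11² = 100
v_rel = (8, -5),  |v_rel|² = 89;  v_rel·d = (8)·(10) + (-5)·(-11) = 135
89·t² − 270·t + 100 = 0  ⇒  m = 135² − 89·100 = 9325
m = 9325 > 0,  v_rel·d = 135 > 0  ⇒  inside

inside=yes margin=9325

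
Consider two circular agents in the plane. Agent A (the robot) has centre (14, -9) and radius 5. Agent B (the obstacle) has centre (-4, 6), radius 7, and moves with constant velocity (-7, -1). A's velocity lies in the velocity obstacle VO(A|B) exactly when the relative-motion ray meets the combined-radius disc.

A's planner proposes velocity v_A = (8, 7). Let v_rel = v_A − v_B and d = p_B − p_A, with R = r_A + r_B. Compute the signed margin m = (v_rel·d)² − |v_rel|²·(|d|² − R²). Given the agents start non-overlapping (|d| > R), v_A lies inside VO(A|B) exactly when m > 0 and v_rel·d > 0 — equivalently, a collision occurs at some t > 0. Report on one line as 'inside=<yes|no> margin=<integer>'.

d = (-18, 15),  |d|² = 549;  R = 5+7 = 12,  c = 549−12² = 405
v_rel = (15, 8),  |v_rel|² = 289;  v_rel·d = (15)·(-18) + (8)·(15) = -150
289·t² + 300·t + 405 = 0  ⇒  m = (-150)² − 289·405 = -94545
m = -94545 < 0,  v_rel·d = -150 < 0  ⇒  outside

inside=no margin=-94545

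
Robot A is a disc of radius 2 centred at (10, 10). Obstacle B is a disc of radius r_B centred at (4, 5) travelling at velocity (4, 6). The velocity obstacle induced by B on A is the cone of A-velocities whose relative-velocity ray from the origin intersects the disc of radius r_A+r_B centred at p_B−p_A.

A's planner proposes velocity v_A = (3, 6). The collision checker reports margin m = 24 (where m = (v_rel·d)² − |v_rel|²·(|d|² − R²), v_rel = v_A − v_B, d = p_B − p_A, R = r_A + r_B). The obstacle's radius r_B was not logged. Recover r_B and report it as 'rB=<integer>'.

m = 24
d = (-6, -5);  v_rel = (-1, 0),  |v_rel|² = 1
v_rel×d = (-1)·(-5) − (0)·(-6) = 5
since m = R²·1 − 5²:  R² = (25 + 24) / 1 = 49
R = √49 = 7  ⇒  r_B = 7 − 2 = 5

rB=5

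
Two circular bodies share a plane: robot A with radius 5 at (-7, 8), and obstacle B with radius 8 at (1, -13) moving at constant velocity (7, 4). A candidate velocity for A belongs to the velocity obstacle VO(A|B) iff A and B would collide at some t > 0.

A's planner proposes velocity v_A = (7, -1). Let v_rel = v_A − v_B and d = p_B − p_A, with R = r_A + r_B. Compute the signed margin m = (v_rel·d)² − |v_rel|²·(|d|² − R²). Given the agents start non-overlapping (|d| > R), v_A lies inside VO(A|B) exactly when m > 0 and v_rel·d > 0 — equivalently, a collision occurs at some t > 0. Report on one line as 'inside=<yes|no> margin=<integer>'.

d = (8, -21),  |d|² = 505;  R = 5+8 = 13,  c = 505−13² = 336
v_rel = (0, -5),  |v_rel|² = 25;  v_rel·d = (0)·(8) + (-5)·(-21) = 105
25·t² − 210·t + 336 = 0  ⇒  m = 105² − 25·336 = 2625
m = 2625 > 0,  v_rel·d = 105 > 0  ⇒  inside

inside=yes margin=2625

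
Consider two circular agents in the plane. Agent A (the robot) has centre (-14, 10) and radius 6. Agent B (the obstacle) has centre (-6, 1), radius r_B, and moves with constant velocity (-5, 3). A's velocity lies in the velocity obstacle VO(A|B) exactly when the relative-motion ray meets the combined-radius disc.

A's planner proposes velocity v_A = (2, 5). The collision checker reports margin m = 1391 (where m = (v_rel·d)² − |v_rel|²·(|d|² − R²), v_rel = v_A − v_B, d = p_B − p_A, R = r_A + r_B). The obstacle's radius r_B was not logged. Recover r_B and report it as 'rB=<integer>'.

m = 1391
d = (8, -9);  v_rel = (7, 2),  |v_rel|² = 53
v_rel×d = (7)·(-9) − (2)·(8) = -79
since m = R²·53 − (-79)²:  R² = (6241 + 1391) / 53 = 144
R = √144 = 12  ⇒  r_B = 12 − 6 = 6

rB=6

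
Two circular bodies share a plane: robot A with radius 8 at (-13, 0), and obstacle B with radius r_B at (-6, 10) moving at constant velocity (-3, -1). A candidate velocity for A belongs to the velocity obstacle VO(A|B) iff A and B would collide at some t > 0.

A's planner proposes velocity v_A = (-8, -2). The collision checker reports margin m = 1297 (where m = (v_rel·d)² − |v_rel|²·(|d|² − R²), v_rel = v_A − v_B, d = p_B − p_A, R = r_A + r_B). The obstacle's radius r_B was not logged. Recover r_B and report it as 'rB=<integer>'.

m = 1297
d = (7, 10);  v_rel = (-5, -1),  |v_rel|² = 26
v_rel×d = (-5)·(10) − (-1)·(7) = -43
since m = R²·26 − (-43)²:  R² = (1849 + 1297) / 26 = 121
R = √121 = 11  ⇒  r_B = 11 − 8 = 3

rB=3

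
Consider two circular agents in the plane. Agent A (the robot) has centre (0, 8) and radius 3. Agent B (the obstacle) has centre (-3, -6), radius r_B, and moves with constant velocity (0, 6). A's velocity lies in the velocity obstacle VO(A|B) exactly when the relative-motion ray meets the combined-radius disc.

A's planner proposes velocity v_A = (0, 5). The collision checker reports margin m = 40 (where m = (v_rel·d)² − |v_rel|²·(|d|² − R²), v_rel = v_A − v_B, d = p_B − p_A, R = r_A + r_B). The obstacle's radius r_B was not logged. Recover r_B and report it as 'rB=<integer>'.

m = 40
d = (-3, -14);  v_rel = (0, -1),  |v_rel|² = 1
v_rel×d = (0)·(-14) − (-1)·(-3) = -3
since m = R²·1 − (-3)²:  R² = (9 + 40) / 1 = 49
R = √49 = 7  ⇒  r_B = 7 − 3 = 4

rB=4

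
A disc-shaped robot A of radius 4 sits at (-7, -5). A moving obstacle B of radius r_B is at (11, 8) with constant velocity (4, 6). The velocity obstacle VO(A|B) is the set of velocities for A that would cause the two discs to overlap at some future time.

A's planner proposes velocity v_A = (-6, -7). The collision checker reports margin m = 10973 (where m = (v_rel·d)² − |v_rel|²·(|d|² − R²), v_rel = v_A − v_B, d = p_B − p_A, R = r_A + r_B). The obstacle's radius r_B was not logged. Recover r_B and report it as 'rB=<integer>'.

m = 10973
d = (18, 13);  v_rel = (-10, -13),  |v_rel|² = 269
v_rel×d = (-10)·(13) − (-13)·(18) = 104
since m = R²·269 − 104²:  R² = (10816 + 10973) / 269 = 81
R = √81 = 9  ⇒  r_B = 9 − 4 = 5

rB=5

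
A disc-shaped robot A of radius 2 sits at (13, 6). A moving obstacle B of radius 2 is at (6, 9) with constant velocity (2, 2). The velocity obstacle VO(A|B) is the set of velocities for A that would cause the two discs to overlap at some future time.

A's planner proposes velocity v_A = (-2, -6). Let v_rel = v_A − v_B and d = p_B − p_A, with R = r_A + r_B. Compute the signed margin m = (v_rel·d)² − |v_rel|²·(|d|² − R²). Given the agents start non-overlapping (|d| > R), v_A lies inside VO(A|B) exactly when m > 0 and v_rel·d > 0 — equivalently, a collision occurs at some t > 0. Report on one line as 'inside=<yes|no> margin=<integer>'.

d = (-7, 3),  |d|² = 58;  R = 2+2 = 4,  c = 58−4² = 42
v_rel = (-4, -8),  |v_rel|² = 80;  v_rel·d = (-4)·(-7) + (-8)·(3) = 4
80·t² − 8·t + 42 = 0  ⇒  m = 4² − 80·42 = -3344
m = -3344 < 0,  v_rel·d = 4 > 0  ⇒  outside

inside=no margin=-3344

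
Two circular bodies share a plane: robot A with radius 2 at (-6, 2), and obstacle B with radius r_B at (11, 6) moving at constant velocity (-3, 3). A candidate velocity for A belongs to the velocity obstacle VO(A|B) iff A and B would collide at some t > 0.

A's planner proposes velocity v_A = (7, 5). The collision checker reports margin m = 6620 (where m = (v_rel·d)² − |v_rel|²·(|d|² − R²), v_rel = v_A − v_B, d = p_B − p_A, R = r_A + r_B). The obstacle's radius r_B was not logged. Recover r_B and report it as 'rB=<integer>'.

m = 6620
d = (17, 4);  v_rel = (10, 2),  |v_rel|² = 104
v_rel×d = (10)·(4) − (2)·(17) = 6
since m = R²·104 − 6²:  R² = (36 + 6620) / 104 = 64
R = √64 = 8  ⇒  r_B = 8 − 2 = 6

rB=6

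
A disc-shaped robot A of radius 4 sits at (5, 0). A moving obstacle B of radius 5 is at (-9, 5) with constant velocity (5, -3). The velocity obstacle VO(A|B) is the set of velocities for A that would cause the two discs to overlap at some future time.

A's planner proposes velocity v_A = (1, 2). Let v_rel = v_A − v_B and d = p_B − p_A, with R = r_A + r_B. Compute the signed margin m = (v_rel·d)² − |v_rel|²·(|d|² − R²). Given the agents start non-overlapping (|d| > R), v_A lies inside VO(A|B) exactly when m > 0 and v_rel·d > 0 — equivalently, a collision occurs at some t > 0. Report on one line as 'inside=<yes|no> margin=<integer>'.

d = (-14, 5),  |d|² = 221;  R = 4+5 = 9,  c = 221−9² = 140
v_rel = (-4, 5),  |v_rel|² = 41;  v_rel·d = (-4)·(-14) + (5)·(5) = 81
41·t² − 162·t + 140 = 0  ⇒  m = 81² − 41·140 = 821
m = 821 > 0,  v_rel·d = 81 > 0  ⇒  inside

inside=yes margin=821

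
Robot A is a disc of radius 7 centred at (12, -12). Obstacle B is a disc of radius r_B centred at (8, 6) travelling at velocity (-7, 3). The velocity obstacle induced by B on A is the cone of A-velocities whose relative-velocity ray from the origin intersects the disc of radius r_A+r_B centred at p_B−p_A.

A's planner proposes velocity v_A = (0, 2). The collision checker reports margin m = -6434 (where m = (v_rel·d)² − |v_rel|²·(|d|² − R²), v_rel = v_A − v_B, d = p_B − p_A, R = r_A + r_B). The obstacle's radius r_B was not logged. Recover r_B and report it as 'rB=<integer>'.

m = -6434
d = (-4, 18);  v_rel = (7, -1),  |v_rel|² = 50
v_rel×d = (7)·(18) − (-1)·(-4) = 122
since m = R²·50 − 122²:  R² = (14884 + -6434) / 50 = 169
R = √169 = 13  ⇒  r_B = 13 − 7 = 6

rB=6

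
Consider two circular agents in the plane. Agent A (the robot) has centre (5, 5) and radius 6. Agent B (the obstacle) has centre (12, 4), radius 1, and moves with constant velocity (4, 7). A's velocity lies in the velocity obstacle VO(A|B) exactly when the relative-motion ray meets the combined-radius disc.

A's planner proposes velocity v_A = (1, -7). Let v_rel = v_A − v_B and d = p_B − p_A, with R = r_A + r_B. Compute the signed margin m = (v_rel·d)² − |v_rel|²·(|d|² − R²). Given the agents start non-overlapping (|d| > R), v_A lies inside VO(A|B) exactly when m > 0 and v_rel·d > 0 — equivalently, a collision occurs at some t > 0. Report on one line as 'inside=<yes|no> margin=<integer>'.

d = (7, -1),  |d|² = 50;  R = 6+1 = 7,  c = 50−7² = 1
v_rel = (-3, -14),  |v_rel|² = 205;  v_rel·d = (-3)·(7) + (-14)·(-1) = -7
205·t² + 14·t + 1 = 0  ⇒  m = (-7)² − 205·1 = -156
m = -156 < 0,  v_rel·d = -7 < 0  ⇒  outside

inside=no margin=-156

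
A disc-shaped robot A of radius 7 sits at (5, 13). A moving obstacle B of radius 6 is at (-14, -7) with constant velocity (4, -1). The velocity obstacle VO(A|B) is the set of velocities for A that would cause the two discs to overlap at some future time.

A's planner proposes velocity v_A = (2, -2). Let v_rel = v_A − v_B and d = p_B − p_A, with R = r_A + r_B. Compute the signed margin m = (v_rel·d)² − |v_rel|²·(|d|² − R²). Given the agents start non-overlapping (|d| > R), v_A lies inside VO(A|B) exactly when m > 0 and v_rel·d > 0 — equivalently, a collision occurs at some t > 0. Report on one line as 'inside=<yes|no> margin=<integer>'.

d = (-19, -20),  |d|² = 761;  R = 7+6 = 13,  c = 761−13² = 592
v_rel = (-2, -1),  |v_rel|² = 5;  v_rel·d = (-2)·(-19) + (-1)·(-20) = 58
5·t² − 116·t + 592 = 0  ⇒  m = 58² − 5·592 = 404
m = 404 > 0,  v_rel·d = 58 > 0  ⇒  inside

inside=yes margin=404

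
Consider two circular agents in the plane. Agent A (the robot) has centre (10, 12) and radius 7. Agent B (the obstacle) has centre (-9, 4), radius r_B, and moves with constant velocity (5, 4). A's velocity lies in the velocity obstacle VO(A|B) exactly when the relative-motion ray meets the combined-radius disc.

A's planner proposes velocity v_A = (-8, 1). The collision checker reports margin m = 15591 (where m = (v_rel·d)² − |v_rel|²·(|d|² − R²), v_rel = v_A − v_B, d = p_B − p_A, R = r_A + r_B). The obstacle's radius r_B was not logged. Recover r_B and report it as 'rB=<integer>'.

m = 15591
d = (-19, -8);  v_rel = (-13, -3),  |v_rel|² = 178
v_rel×d = (-13)·(-8) − (-3)·(-19) = 47
since m = R²·178 − 47²:  R² = (2209 + 15591) / 178 = 100
R = √100 = 10  ⇒  r_B = 10 − 7 = 3

rB=3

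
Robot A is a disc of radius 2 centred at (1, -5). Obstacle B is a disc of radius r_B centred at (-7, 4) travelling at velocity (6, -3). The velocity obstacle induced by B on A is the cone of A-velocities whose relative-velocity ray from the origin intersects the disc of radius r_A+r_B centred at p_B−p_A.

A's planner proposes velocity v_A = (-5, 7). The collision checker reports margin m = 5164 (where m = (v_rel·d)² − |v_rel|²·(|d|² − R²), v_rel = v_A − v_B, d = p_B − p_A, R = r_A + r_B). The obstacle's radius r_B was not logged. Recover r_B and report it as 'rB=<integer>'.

m = 5164
d = (-8, 9);  v_rel = (-11, 10),  |v_rel|² = 221
v_rel×d = (-11)·(9) − (10)·(-8) = -19
since m = R²·221 − (-19)²:  R² = (361 + 5164) / 221 = 25
R = √25 = 5  ⇒  r_B = 5 − 2 = 3

rB=3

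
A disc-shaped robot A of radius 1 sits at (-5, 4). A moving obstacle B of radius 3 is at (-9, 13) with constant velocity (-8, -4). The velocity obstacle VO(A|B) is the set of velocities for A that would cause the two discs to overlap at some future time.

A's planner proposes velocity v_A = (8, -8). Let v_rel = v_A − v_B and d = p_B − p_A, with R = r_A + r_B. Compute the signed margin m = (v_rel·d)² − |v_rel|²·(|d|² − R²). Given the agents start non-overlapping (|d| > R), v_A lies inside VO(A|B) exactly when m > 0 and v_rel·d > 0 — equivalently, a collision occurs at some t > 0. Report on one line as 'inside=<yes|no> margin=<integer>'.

d = (-4, 9),  |d|² = 97;  R = 1+3 = 4,  c = 97−4² = 81
v_rel = (16, -4),  |v_rel|² = 272;  v_rel·d = (16)·(-4) + (-4)·(9) = -100
272·t² + 200·t + 81 = 0  ⇒  m = (-100)² − 272·81 = -12032
m = -12032 < 0,  v_rel·d = -100 < 0  ⇒  outside

inside=no margin=-12032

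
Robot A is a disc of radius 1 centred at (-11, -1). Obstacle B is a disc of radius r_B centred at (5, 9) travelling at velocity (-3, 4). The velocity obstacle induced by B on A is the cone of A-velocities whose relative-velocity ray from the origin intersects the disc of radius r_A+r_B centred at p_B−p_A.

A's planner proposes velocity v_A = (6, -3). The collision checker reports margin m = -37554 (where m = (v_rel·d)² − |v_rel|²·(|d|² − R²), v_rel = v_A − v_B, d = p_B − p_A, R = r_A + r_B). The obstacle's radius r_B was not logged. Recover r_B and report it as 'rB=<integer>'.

m = -37554
d = (16, 10);  v_rel = (9, -7),  |v_rel|² = 130
v_rel×d = (9)·(10) − (-7)·(16) = 202
since m = R²·130 − 202²:  R² = (40804 + -37554) / 130 = 25
R = √25 = 5  ⇒  r_B = 5 − 1 = 4

rB=4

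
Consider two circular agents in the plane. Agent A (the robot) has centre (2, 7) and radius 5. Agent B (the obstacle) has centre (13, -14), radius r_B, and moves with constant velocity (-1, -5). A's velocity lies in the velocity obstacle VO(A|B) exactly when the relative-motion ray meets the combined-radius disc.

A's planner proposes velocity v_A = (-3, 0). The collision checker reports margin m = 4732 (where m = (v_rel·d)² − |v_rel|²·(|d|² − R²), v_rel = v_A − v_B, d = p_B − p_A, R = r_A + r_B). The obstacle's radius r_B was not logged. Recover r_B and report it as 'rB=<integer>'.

m = 4732
d = (11, -21);  v_rel = (-2, 5),  |v_rel|² = 29
v_rel×d = (-2)·(-21) − (5)·(11) = -13
since m = R²·29 − (-13)²:  R² = (169 + 4732) / 29 = 169
R = √169 = 13  ⇒  r_B = 13 − 5 = 8

rB=8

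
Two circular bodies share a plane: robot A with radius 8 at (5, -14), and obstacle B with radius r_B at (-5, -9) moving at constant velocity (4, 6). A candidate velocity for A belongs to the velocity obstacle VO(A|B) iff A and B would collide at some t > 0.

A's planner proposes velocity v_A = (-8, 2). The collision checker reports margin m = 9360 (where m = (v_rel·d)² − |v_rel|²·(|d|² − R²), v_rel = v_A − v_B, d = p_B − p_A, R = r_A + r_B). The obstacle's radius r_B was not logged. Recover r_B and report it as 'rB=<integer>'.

m = 9360
d = (-10, 5);  v_rel = (-12, -4),  |v_rel|² = 160
v_rel×d = (-12)·(5) − (-4)·(-10) = -100
since m = R²·160 − (-100)²:  R² = (10000 + 9360) / 160 = 121
R = √121 = 11  ⇒  r_B = 11 − 8 = 3

rB=3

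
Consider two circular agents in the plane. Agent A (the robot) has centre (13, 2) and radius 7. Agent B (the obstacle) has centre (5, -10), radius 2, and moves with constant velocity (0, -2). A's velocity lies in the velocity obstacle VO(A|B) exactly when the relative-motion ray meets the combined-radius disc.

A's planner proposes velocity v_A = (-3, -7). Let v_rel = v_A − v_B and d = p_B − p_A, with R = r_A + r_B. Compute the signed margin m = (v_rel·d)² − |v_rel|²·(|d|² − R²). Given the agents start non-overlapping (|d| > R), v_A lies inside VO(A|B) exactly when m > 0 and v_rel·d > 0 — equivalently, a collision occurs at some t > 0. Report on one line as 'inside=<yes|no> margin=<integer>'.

d = (-8, -12),  |d|² = 208;  R = 7+2 = 9,  c = 208−9² = 127
v_rel = (-3, -5),  |v_rel|² = 34;  v_rel·d = (-3)·(-8) + (-5)·(-12) = 84
34·t² − 168·t + 127 = 0  ⇒  m = 84² − 34·127 = 2738
m = 2738 > 0,  v_rel·d = 84 > 0  ⇒  inside

inside=yes margin=2738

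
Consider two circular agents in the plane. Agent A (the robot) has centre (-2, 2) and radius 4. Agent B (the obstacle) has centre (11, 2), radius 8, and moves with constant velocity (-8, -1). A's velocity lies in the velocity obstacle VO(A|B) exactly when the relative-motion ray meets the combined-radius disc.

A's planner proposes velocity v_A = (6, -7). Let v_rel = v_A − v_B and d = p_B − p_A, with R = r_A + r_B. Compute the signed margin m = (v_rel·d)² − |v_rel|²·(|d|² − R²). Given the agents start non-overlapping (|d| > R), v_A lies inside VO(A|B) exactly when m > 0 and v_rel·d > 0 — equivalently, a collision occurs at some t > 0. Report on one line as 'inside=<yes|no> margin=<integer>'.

d = (13, 0),  |d|² = 169;  R = 4+8 = 12,  c = 169−12² = 25
v_rel = (14, -6),  |v_rel|² = 232;  v_rel·d = (14)·(13) + (-6)·(0) = 182
232·t² − 364·t + 25 = 0  ⇒  m = 182² − 232·25 = 27324
m = 27324 > 0,  v_rel·d = 182 > 0  ⇒  inside

inside=yes margin=27324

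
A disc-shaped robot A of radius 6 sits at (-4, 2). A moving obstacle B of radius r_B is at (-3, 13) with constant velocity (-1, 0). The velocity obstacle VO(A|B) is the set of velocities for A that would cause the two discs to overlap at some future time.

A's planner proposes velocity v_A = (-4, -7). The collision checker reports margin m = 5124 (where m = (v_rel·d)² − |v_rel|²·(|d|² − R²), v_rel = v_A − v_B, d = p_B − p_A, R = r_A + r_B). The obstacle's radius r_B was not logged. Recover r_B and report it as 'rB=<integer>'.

m = 5124
d = (1, 11);  v_rel = (-3, -7),  |v_rel|² = 58
v_rel×d = (-3)·(11) − (-7)·(1) = -26
since m = R²·58 − (-26)²:  R² = (676 + 5124) / 58 = 100
R = √100 = 10  ⇒  r_B = 10 − 6 = 4

rB=4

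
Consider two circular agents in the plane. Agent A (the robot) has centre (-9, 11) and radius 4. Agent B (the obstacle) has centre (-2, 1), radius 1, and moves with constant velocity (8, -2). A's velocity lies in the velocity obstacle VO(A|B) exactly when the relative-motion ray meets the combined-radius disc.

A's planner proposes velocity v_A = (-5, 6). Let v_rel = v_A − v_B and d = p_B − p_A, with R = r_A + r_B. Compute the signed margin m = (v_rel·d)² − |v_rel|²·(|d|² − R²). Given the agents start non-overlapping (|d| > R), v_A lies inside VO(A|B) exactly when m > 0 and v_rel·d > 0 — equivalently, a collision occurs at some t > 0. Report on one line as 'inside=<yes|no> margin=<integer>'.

d = (7, -10),  |d|² = 149;  R = 4+1 = 5,  c = 149−5² = 124
v_rel = (-13, 8),  |v_rel|² = 233;  v_rel·d = (-13)·(7) + (8)·(-10) = -171
233·t² + 342·t + 124 = 0  ⇒  m = (-171)² − 233·124 = 349
m = 349 > 0,  v_rel·d = -171 < 0  ⇒  outside

inside=no margin=349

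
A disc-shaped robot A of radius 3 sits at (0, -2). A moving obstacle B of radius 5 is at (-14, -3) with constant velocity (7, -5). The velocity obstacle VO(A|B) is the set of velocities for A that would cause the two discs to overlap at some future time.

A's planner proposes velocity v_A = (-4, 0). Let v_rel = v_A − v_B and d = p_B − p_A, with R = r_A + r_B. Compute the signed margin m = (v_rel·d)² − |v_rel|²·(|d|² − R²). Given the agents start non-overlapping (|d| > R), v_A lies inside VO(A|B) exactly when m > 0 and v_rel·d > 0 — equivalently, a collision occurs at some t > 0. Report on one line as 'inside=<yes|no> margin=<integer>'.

d = (-14, -1),  |d|² = 197;  R = 3+5 = 8,  c = 197−8² = 133
v_rel = (-11, 5),  |v_rel|² = 146;  v_rel·d = (-11)·(-14) + (5)·(-1) = 149
146·t² − 298·t + 133 = 0  ⇒  m = 149² − 146·133 = 2783
m = 2783 > 0,  v_rel·d = 149 > 0  ⇒  inside

inside=yes margin=2783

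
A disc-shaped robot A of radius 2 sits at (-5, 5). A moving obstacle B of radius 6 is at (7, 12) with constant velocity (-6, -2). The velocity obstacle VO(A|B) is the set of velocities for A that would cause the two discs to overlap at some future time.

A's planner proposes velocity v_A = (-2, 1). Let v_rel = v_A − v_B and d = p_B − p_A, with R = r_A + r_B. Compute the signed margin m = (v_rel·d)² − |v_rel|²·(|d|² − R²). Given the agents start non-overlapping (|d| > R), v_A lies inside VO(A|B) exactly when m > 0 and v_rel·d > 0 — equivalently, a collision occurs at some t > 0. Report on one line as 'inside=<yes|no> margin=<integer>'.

d = (12, 7),  |d|² = 193;  R = 2+6 = 8,  c = 193−8² = 129
v_rel = (4, 3),  |v_rel|² = 25;  v_rel·d = (4)·(12) + (3)·(7) = 69
25·t² − 138·t + 129 = 0  ⇒  m = 69² − 25·129 = 1536
m = 1536 > 0,  v_rel·d = 69 > 0  ⇒  inside

inside=yes margin=1536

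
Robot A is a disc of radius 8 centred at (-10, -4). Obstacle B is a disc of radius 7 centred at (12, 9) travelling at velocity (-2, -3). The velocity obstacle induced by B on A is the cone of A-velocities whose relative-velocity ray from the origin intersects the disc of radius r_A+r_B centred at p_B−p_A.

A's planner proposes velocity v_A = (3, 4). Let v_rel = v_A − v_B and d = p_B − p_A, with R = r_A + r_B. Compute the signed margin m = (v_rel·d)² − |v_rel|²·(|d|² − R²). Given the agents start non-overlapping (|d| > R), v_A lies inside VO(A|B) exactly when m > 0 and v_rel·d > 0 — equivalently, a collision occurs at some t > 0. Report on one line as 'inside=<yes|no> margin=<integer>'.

d = (22, 13),  |d|² = 653;  R = 8+7 = 15,  c = 653−15² = 428
v_rel = (5, 7),  |v_rel|² = 74;  v_rel·d = (5)·(22) + (7)·(13) = 201
74·t² − 402·t + 428 = 0  ⇒  m = 201² − 74·428 = 8729
m = 8729 > 0,  v_rel·d = 201 > 0  ⇒  inside

inside=yes margin=8729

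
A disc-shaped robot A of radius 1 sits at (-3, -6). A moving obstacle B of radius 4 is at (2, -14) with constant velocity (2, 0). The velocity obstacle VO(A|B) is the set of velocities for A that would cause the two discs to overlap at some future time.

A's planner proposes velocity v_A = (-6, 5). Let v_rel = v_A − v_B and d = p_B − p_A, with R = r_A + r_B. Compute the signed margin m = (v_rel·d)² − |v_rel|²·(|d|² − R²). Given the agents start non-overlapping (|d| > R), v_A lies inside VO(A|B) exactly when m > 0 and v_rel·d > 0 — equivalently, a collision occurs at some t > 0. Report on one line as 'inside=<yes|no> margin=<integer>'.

d = (5, -8),  |d|² = 89;  R = 1+4 = 5,  c = 89−5² = 64
v_rel = (-8, 5),  |v_rel|² = 89;  v_rel·d = (-8)·(5) + (5)·(-8) = -80
89·t² + 160·t + 64 = 0  ⇒  m = (-80)² − 89·64 = 704
m = 704 > 0,  v_rel·d = -80 < 0  ⇒  outside

inside=no margin=704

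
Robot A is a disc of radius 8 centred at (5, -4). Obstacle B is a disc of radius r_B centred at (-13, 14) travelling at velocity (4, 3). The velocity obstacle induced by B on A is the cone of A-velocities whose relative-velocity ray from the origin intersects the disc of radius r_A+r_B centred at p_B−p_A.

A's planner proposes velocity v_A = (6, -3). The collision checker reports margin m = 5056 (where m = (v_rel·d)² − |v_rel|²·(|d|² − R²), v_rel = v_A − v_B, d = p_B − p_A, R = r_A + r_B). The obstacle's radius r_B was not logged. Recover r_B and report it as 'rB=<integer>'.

m = 5056
d = (-18, 18);  v_rel = (2, -6),  |v_rel|² = 40
v_rel×d = (2)·(18) − (-6)·(-18) = -72
since m = R²·40 − (-72)²:  R² = (5184 + 5056) / 40 = 256
R = √256 = 16  ⇒  r_B = 16 − 8 = 8

rB=8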